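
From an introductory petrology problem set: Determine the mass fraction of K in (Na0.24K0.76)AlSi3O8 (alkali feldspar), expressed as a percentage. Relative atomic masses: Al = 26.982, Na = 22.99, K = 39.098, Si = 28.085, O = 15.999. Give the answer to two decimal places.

10.83 wt%

Molar mass of (Na0.24K0.76)AlSi3O8: 0.24*22.99 + 0.76*39.098 + 1*26.982 + 3*28.085 + 8*15.999 = 274.461 g/mol.
Mass of K per formula unit: 0.76 × 39.098 = 29.714 g.
Weight fraction K = 29.714 / 274.461 = 0.1083.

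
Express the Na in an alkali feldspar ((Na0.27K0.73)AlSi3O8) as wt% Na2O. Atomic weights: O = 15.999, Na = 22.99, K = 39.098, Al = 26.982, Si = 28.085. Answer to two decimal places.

Molar mass of (Na0.27K0.73)AlSi3O8 = 0.27*22.99 + 0.73*39.098 + 1*26.982 + 3*28.085 + 8*15.999 = 273.978 g/mol.
Each formula unit contains 0.27 Na, equivalent to 0.27/2 = 0.1350 mol Na2O.
M(Na2O) = 2×22.99 + 1×15.999 = 61.979 g/mol.
Mass of Na2O per formula unit = 0.1350 × 61.979 = 8.367 g.
Na2O wt% = 8.367 / 273.978 × 100 = 3.05%.

3.05 wt%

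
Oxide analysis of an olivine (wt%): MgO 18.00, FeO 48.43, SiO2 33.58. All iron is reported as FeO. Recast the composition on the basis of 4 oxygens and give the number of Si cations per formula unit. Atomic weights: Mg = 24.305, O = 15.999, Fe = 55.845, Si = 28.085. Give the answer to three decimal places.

MgO (M=40.304): mol = 0.44661; Mg = 0.44661, O = 0.44661.
FeO (M=71.844): mol = 0.67410; Fe = 0.67410, O = 0.67410.
SiO2 (M=60.083): mol = 0.55889; Si = 0.55889, O = 1.11778.
ΣO = 2.23849; factor = 4/ΣO = 1.78692.
Si apfu = 0.55889 × 1.78692 = 0.999.

0.999 Si apfu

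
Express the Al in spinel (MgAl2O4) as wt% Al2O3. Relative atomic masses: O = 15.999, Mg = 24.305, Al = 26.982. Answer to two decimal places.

71.67 wt%

Formula mass = 142.265 g/mol.
2 Al → 1.0000 mol Al2O3 per formula unit; M(Al2O3) = 101.961, so Al2O3 mass = 101.961 g.
101.961/142.265 × 100 = 71.67 wt%.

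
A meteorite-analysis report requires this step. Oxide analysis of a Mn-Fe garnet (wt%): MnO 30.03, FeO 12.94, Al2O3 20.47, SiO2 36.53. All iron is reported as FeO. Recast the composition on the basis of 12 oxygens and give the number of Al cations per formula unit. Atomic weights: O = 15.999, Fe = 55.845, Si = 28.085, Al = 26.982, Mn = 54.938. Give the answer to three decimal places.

1.990 Al apfu

MnO: 30.03/70.937 = 0.42333 mol → 0.42333 mol Mn, 0.42333 mol O.
FeO: 12.94/71.844 = 0.18011 mol → 0.18011 mol Fe, 0.18011 mol O.
Al2O3: 20.47/101.961 = 0.20076 mol → 0.40152 mol Al, 0.60228 mol O.
SiO2: 36.53/60.083 = 0.60799 mol → 0.60799 mol Si, 1.21598 mol O.
Total oxygen = 2.42170 mol. Normalization factor = 12/2.42170 = 4.95520.
Al per 12 O = 0.40152 × 4.95520 = 1.990.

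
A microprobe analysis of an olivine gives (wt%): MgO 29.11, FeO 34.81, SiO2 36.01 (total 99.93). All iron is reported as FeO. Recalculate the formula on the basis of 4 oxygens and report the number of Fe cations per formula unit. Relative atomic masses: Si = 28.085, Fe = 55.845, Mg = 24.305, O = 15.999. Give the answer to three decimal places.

0.806 Fe apfu

MgO: 29.11/40.304 = 0.72226 mol → 0.72226 mol Mg, 0.72226 mol O.
FeO: 34.81/71.844 = 0.48452 mol → 0.48452 mol Fe, 0.48452 mol O.
SiO2: 36.01/60.083 = 0.59934 mol → 0.59934 mol Si, 1.19868 mol O.
Total oxygen = 2.40546 mol. Normalization factor = 4/2.40546 = 1.66288.
Fe per 4 O = 0.48452 × 1.66288 = 0.806.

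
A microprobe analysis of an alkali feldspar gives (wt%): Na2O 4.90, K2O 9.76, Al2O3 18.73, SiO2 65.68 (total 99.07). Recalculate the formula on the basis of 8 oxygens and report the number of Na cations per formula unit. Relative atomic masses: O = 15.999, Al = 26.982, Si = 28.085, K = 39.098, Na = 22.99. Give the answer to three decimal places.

4.90 wt% Na2O ÷ 61.979 g/mol = 0.07906 mol, giving 0.15812 Na and 0.07906 O.
9.76 wt% K2O ÷ 94.195 g/mol = 0.10361 mol, giving 0.20722 K and 0.10361 O.
18.73 wt% Al2O3 ÷ 101.961 g/mol = 0.18370 mol, giving 0.36740 Al and 0.55110 O.
65.68 wt% SiO2 ÷ 60.083 g/mol = 1.09315 mol, giving 1.09315 Si and 2.18630 O.
Oxygen sums to 2.92007; scaling by 8/2.92007 = 2.73966 puts the formula on 8 O.
Na: 0.15812 × 2.73966 = 0.433 atoms per formula unit.

0.433 Na apfu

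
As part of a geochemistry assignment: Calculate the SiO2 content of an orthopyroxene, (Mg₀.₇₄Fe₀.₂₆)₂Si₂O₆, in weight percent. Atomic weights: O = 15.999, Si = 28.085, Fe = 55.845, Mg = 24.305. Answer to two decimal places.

Molar mass of (Mg₀.₇₄Fe₀.₂₆)₂Si₂O₆ = 1.48*24.305 + 0.52*55.845 + 2*28.085 + 6*15.999 = 217.175 g/mol.
Each formula unit contains 2 Si, equivalent to 2/1 = 2.0000 mol SiO2.
M(SiO2) = 1×28.085 + 2×15.999 = 60.083 g/mol.
Mass of SiO2 per formula unit = 2.0000 × 60.083 = 120.166 g.
SiO2 wt% = 120.166 / 217.175 × 100 = 55.33%.

55.33 wt%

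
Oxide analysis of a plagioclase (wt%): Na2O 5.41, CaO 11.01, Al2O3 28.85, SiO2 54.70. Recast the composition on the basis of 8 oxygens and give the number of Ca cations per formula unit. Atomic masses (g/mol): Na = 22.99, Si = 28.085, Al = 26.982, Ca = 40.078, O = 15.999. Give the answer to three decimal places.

5.41 wt% Na2O ÷ 61.979 g/mol = 0.08729 mol, giving 0.17458 Na and 0.08729 O.
11.01 wt% CaO ÷ 56.077 g/mol = 0.19634 mol, giving 0.19634 Ca and 0.19634 O.
28.85 wt% Al2O3 ÷ 101.961 g/mol = 0.28295 mol, giving 0.56590 Al and 0.84885 O.
54.70 wt% SiO2 ÷ 60.083 g/mol = 0.91041 mol, giving 0.91041 Si and 1.82082 O.
Oxygen sums to 2.95330; scaling by 8/2.95330 = 2.70883 puts the formula on 8 O.
Ca: 0.19634 × 2.70883 = 0.532 atoms per formula unit.

0.532 Ca apfu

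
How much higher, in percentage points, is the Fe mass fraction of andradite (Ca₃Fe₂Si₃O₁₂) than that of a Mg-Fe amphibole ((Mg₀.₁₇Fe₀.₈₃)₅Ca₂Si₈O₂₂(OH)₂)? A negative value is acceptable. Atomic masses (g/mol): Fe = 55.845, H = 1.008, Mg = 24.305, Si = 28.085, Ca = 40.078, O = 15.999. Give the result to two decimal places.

First mineral: 111.690 g Fe in 508.167 g formula = 21.98 wt% Fe.
Second mineral: 231.757 g Fe in 943.244 g formula = 24.57 wt% Fe.
21.98% − 24.57% gives a difference of -2.59 percentage points.

-2.59 percentage points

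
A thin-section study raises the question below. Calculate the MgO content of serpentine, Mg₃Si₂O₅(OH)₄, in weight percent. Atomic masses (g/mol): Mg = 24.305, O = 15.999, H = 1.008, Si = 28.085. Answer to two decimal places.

Formula mass = 277.108 g/mol.
3 Mg → 3.0000 mol MgO per formula unit; M(MgO) = 40.304, so MgO mass = 120.912 g.
120.912/277.108 × 100 = 43.63 wt%.

43.63 wt%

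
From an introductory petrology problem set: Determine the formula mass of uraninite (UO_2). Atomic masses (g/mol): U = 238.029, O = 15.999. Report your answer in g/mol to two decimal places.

The formula mass is the sum 1×238.029 + 2×15.999.

270.03 g/mol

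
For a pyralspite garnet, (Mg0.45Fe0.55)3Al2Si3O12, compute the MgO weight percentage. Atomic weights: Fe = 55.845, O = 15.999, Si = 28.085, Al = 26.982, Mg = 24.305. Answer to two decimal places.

Molar mass of (Mg0.45Fe0.55)3Al2Si3O12 = 1.35*24.305 + 1.65*55.845 + 2*26.982 + 3*28.085 + 12*15.999 = 455.163 g/mol.
Each formula unit contains 1.35 Mg, equivalent to 1.35/1 = 1.3500 mol MgO.
M(MgO) = 1×24.305 + 1×15.999 = 40.304 g/mol.
Mass of MgO per formula unit = 1.3500 × 40.304 = 54.410 g.
MgO wt% = 54.410 / 455.163 × 100 = 11.95%.

11.95 wt%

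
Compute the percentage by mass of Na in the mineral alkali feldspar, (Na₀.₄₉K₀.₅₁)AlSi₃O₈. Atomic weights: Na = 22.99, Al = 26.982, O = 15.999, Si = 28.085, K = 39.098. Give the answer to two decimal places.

4.17 mass %

Formula mass = 0.49·22.99 + 0.51·39.098 + 1·26.982 + 3·28.085 + 8·15.999 = 270.434 g/mol, of which 11.265 g is Na.
So Na makes up 11.265/270.434 = 0.0417 of the mass, i.e. 4.17%.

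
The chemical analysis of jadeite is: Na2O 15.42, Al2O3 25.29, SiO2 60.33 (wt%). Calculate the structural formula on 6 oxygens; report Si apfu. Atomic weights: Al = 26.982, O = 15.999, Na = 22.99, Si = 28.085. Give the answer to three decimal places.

Na2O (M=61.979): mol = 0.24879; Na = 0.49758, O = 0.24879.
Al2O3 (M=101.961): mol = 0.24804; Al = 0.49608, O = 0.74412.
SiO2 (M=60.083): mol = 1.00411; Si = 1.00411, O = 2.00822.
ΣO = 3.00113; factor = 6/ΣO = 1.99925.
Si apfu = 1.00411 × 1.99925 = 2.007.

2.007 Si apfu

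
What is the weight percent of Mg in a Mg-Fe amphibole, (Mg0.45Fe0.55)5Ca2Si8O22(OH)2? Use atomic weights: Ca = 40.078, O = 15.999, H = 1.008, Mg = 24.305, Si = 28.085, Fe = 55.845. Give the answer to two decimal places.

6.08 wt%

Formula mass = 2.25*24.305 + 2.75*55.845 + 2*40.078 + 8*28.085 + 24*15.999 + 2*1.008 = 899.088 g/mol, of which 54.686 g is Mg.
So Mg makes up 54.686/899.088 = 0.0608 of the mass, i.e. 6.08%.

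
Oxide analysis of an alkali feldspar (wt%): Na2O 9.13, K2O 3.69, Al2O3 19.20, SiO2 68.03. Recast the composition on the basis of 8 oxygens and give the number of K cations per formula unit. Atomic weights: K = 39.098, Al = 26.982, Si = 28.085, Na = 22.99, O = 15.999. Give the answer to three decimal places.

Na2O: 9.13/61.979 = 0.14731 mol → 0.29462 mol Na, 0.14731 mol O.
K2O: 3.69/94.195 = 0.03917 mol → 0.07834 mol K, 0.03917 mol O.
Al2O3: 19.20/101.961 = 0.18831 mol → 0.37662 mol Al, 0.56493 mol O.
SiO2: 68.03/60.083 = 1.13227 mol → 1.13227 mol Si, 2.26454 mol O.
Total oxygen = 3.01595 mol. Normalization factor = 8/3.01595 = 2.65256.
K per 8 O = 0.07834 × 2.65256 = 0.208.

0.208 K apfu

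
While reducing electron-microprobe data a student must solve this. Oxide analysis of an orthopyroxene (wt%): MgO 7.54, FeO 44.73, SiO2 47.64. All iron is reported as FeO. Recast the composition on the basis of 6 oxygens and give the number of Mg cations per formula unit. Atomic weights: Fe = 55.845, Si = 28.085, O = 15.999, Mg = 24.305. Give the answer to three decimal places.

7.54 wt% MgO ÷ 40.304 g/mol = 0.18708 mol, giving 0.18708 Mg and 0.18708 O.
44.73 wt% FeO ÷ 71.844 g/mol = 0.62260 mol, giving 0.62260 Fe and 0.62260 O.
47.64 wt% SiO2 ÷ 60.083 g/mol = 0.79290 mol, giving 0.79290 Si and 1.58580 O.
Oxygen sums to 2.39548; scaling by 6/2.39548 = 2.50472 puts the formula on 6 O.
Mg: 0.18708 × 2.50472 = 0.469 atoms per formula unit.

0.469 Mg apfu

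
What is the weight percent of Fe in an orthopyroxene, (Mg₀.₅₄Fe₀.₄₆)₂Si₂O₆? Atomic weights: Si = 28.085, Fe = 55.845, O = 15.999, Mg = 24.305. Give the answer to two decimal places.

Formula mass = 1.08×24.305 + 0.92×55.845 + 2×28.085 + 6×15.999 = 229.791 g/mol, of which 51.377 g is Fe.
So Fe makes up 51.377/229.791 = 0.2236 of the mass, i.e. 22.36%.

22.36 wt%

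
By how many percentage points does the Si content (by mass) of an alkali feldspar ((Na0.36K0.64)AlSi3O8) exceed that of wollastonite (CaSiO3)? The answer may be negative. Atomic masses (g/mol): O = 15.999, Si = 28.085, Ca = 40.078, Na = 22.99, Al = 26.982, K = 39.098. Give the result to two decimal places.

6.74 percentage points

Si in (Na0.36K0.64)AlSi3O8: molar mass 272.528 g/mol; 3×28.085 = 84.255 g → 30.92 wt%.
Si in CaSiO3: molar mass 116.160 g/mol; 1×28.085 = 28.085 g → 24.18 wt%.
Difference = 30.92 − 24.18 = 6.74 percentage points.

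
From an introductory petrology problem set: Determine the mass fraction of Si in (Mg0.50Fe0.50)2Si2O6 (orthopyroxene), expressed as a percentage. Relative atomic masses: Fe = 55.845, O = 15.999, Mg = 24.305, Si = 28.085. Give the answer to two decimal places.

24.18 wt%

M((Mg0.50Fe0.50)2Si2O6) = 232.314 g/mol.
Si contributes 2 × 28.085 = 56.170 g per mole.
56.170/232.314 = 0.2418 → 24.18%.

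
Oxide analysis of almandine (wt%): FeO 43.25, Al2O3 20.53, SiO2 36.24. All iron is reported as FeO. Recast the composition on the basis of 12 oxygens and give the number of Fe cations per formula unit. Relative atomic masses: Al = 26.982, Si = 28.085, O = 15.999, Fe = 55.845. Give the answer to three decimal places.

FeO (M=71.844): mol = 0.60200; Fe = 0.60200, O = 0.60200.
Al2O3 (M=101.961): mol = 0.20135; Al = 0.40270, O = 0.60405.
SiO2 (M=60.083): mol = 0.60317; Si = 0.60317, O = 1.20634.
ΣO = 2.41239; factor = 12/ΣO = 4.97432.
Fe apfu = 0.60200 × 4.97432 = 2.995.

2.995 Fe apfu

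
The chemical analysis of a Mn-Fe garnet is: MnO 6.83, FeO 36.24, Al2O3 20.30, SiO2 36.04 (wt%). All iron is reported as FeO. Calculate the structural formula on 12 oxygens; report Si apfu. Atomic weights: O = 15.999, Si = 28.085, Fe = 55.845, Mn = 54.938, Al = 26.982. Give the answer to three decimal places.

3.002 Si apfu

MnO (M=70.937): mol = 0.09628; Mn = 0.09628, O = 0.09628.
FeO (M=71.844): mol = 0.50443; Fe = 0.50443, O = 0.50443.
Al2O3 (M=101.961): mol = 0.19910; Al = 0.39820, O = 0.59730.
SiO2 (M=60.083): mol = 0.59984; Si = 0.59984, O = 1.19968.
ΣO = 2.39769; factor = 12/ΣO = 5.00482.
Si apfu = 0.59984 × 5.00482 = 3.002.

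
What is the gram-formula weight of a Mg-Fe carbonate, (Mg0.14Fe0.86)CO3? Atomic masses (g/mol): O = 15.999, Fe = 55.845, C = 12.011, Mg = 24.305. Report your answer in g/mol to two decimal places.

Mg: 0.14 × 24.305 = 3.4027
Fe: 0.86 × 55.845 = 48.0267
C: 1 × 12.011 = 12.0110
O: 3 × 15.999 = 47.9970
Summing the contributions gives the formula mass.

111.44 g/mol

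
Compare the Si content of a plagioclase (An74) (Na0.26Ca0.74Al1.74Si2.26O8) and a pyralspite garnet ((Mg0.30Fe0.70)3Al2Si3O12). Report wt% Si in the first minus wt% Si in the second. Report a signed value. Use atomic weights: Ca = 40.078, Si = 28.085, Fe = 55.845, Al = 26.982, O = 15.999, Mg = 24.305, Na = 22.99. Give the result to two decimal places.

M(Na0.26Ca0.74Al1.74Si2.26O8) = 274.048 g/mol, so wt% Si = 63.472/274.048 × 100 = 23.16%.
M((Mg0.30Fe0.70)3Al2Si3O12) = 469.356 g/mol, so wt% Si = 84.255/469.356 × 100 = 17.95%.
23.16 − 17.95 = 5.21 pp.

5.21 percentage points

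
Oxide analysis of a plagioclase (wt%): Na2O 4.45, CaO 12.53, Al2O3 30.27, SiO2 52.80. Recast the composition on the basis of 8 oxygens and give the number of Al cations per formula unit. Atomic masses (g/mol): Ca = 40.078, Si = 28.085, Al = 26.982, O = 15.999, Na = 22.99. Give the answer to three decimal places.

1.614 Al apfu

Na2O (M=61.979): mol = 0.07180; Na = 0.14360, O = 0.07180.
CaO (M=56.077): mol = 0.22344; Ca = 0.22344, O = 0.22344.
Al2O3 (M=101.961): mol = 0.29688; Al = 0.59376, O = 0.89064.
SiO2 (M=60.083): mol = 0.87878; Si = 0.87878, O = 1.75756.
ΣO = 2.94344; factor = 8/ΣO = 2.71791.
Al apfu = 0.59376 × 2.71791 = 1.614.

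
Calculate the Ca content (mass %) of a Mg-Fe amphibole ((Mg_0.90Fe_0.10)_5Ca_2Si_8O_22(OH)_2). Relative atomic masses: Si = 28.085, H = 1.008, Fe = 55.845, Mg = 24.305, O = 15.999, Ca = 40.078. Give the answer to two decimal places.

9.68 mass %

Molar mass of (Mg_0.90Fe_0.10)_5Ca_2Si_8O_22(OH)_2: 4.50·24.305 + 0.50·55.845 + 2·40.078 + 8·28.085 + 24·15.999 + 2·1.008 = 828.123 g/mol.
Mass of Ca per formula unit: 2 × 40.078 = 80.156 g.
Weight fraction Ca = 80.156 / 828.123 = 0.0968.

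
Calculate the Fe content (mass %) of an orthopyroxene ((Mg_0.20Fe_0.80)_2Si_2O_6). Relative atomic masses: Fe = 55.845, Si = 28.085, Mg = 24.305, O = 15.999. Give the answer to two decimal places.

Formula mass = 0.40×24.305 + 1.60×55.845 + 2×28.085 + 6×15.999 = 251.238 g/mol, of which 89.352 g is Fe.
So Fe makes up 89.352/251.238 = 0.3556 of the mass, i.e. 35.56%.

35.56 mass %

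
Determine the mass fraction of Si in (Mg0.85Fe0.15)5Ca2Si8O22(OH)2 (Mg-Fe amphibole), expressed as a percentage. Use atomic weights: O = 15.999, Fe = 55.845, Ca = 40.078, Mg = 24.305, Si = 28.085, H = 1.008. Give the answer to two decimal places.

26.88 mass %

Molar mass of (Mg0.85Fe0.15)5Ca2Si8O22(OH)2: 4.25*24.305 + 0.75*55.845 + 2*40.078 + 8*28.085 + 24*15.999 + 2*1.008 = 836.008 g/mol.
Mass of Si per formula unit: 8 × 28.085 = 224.680 g.
Weight fraction Si = 224.680 / 836.008 = 0.2688.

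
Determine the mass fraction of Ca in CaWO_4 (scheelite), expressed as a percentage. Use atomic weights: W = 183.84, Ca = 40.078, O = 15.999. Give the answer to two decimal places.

13.92 mass %

Formula mass = 1*40.078 + 1*183.84 + 4*15.999 = 287.914 g/mol, of which 40.078 g is Ca.
So Ca makes up 40.078/287.914 = 0.1392 of the mass, i.e. 13.92%.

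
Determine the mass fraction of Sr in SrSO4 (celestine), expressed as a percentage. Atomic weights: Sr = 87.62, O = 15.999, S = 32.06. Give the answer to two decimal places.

Molar mass of SrSO4: 1*87.62 + 1*32.06 + 4*15.999 = 183.676 g/mol.
Mass of Sr per formula unit: 1 × 87.62 = 87.620 g.
Weight fraction Sr = 87.620 / 183.676 = 0.4770.

47.70 wt%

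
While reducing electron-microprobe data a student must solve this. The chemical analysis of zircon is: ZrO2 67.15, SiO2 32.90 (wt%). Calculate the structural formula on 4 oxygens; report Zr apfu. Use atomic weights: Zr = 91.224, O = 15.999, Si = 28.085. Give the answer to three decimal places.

0.998 Zr apfu

ZrO2: 67.15/123.222 = 0.54495 mol → 0.54495 mol Zr, 1.08990 mol O.
SiO2: 32.90/60.083 = 0.54758 mol → 0.54758 mol Si, 1.09516 mol O.
Total oxygen = 2.18506 mol. Normalization factor = 4/2.18506 = 1.83061.
Zr per 4 O = 0.54495 × 1.83061 = 0.998.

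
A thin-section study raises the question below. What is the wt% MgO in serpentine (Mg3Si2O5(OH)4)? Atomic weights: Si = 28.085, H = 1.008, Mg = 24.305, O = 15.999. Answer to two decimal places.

M(Mg3Si2O5(OH)4) = 277.108 g/mol; M(MgO) = 40.304 g/mol.
Moles MgO per formula unit = 3 Mg ÷ 1 = 3.0000.
MgO fraction = (3.0000 × 40.304) / 277.108 = 120.912/277.108 = 0.4363.

43.63 wt%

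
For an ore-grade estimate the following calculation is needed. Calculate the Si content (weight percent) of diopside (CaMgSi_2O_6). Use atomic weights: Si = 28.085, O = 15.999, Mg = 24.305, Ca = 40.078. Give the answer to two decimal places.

Molar mass of CaMgSi_2O_6: 1·40.078 + 1·24.305 + 2·28.085 + 6·15.999 = 216.547 g/mol.
Mass of Si per formula unit: 2 × 28.085 = 56.170 g.
Weight fraction Si = 56.170 / 216.547 = 0.2594.

25.94 weight percent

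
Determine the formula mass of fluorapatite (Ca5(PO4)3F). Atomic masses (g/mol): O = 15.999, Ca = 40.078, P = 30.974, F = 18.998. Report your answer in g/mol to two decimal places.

504.30 g/mol

M = 5·40.078 + 3·30.974 + 12·15.999 + 1·18.998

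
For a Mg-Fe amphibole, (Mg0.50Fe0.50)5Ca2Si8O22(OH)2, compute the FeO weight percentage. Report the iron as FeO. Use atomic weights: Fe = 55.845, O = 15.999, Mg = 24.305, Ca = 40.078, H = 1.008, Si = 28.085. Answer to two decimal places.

Formula mass = 891.203 g/mol.
2.50 Fe → 2.5000 mol FeO per formula unit; M(FeO) = 71.844, so FeO mass = 179.610 g.
179.610/891.203 × 100 = 20.15 wt%.

20.15 wt%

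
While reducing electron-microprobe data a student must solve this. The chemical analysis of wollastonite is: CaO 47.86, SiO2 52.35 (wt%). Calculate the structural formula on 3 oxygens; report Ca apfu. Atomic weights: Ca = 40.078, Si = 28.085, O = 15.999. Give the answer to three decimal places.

0.986 Ca apfu

47.86 wt% CaO ÷ 56.077 g/mol = 0.85347 mol, giving 0.85347 Ca and 0.85347 O.
52.35 wt% SiO2 ÷ 60.083 g/mol = 0.87129 mol, giving 0.87129 Si and 1.74258 O.
Oxygen sums to 2.59605; scaling by 3/2.59605 = 1.15560 puts the formula on 3 O.
Ca: 0.85347 × 1.15560 = 0.986 atoms per formula unit.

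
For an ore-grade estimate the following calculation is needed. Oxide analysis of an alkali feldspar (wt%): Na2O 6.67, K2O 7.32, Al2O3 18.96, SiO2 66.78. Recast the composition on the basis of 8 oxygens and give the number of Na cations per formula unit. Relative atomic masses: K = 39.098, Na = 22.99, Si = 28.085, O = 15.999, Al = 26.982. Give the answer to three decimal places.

0.581 Na apfu

6.67 wt% Na2O ÷ 61.979 g/mol = 0.10762 mol, giving 0.21524 Na and 0.10762 O.
7.32 wt% K2O ÷ 94.195 g/mol = 0.07771 mol, giving 0.15542 K and 0.07771 O.
18.96 wt% Al2O3 ÷ 101.961 g/mol = 0.18595 mol, giving 0.37190 Al and 0.55785 O.
66.78 wt% SiO2 ÷ 60.083 g/mol = 1.11146 mol, giving 1.11146 Si and 2.22292 O.
Oxygen sums to 2.96610; scaling by 8/2.96610 = 2.69714 puts the formula on 8 O.
Na: 0.21524 × 2.69714 = 0.581 atoms per formula unit.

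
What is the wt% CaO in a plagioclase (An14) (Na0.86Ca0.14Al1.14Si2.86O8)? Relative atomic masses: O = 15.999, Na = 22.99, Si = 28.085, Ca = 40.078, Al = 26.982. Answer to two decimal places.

Formula mass = 264.457 g/mol.
0.14 Ca → 0.1400 mol CaO per formula unit; M(CaO) = 56.077, so CaO mass = 7.851 g.
7.851/264.457 × 100 = 2.97 wt%.

2.97 wt%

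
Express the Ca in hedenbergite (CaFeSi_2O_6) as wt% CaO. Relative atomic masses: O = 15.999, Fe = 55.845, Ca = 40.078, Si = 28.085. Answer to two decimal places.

M(CaFeSi_2O_6) = 248.087 g/mol; M(CaO) = 56.077 g/mol.
Moles CaO per formula unit = 1 Ca ÷ 1 = 1.0000.
CaO fraction = (1.0000 × 56.077) / 248.087 = 56.077/248.087 = 0.2260.

22.60 wt%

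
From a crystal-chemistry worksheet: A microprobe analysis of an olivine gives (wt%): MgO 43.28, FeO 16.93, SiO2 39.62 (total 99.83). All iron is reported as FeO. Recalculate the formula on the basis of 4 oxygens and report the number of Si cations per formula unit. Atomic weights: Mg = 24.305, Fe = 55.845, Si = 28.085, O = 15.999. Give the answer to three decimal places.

1.004 Si apfu

MgO: 43.28/40.304 = 1.07384 mol → 1.07384 mol Mg, 1.07384 mol O.
FeO: 16.93/71.844 = 0.23565 mol → 0.23565 mol Fe, 0.23565 mol O.
SiO2: 39.62/60.083 = 0.65942 mol → 0.65942 mol Si, 1.31884 mol O.
Total oxygen = 2.62833 mol. Normalization factor = 4/2.62833 = 1.52188.
Si per 4 O = 0.65942 × 1.52188 = 1.004.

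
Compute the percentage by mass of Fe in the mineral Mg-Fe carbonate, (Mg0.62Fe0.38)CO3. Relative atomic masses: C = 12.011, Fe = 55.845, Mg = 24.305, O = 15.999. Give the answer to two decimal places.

22.04 wt%

Formula mass = 0.62·24.305 + 0.38·55.845 + 1·12.011 + 3·15.999 = 96.298 g/mol, of which 21.221 g is Fe.
So Fe makes up 21.221/96.298 = 0.2204 of the mass, i.e. 22.04%.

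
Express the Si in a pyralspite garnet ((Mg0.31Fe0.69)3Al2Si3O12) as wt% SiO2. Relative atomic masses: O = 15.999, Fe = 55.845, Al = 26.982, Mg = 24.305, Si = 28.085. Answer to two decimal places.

M((Mg0.31Fe0.69)3Al2Si3O12) = 468.410 g/mol; M(SiO2) = 60.083 g/mol.
Moles SiO2 per formula unit = 3 Si ÷ 1 = 3.0000.
SiO2 fraction = (3.0000 × 60.083) / 468.410 = 180.249/468.410 = 0.3848.

38.48 wt%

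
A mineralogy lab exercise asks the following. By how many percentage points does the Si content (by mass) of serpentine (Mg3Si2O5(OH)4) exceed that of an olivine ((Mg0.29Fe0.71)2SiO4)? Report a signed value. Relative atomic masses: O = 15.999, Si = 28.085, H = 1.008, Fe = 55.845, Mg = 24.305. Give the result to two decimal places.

5.13 percentage points

Si in Mg3Si2O5(OH)4: molar mass 277.108 g/mol; 2×28.085 = 56.170 g → 20.27 wt%.
Si in (Mg0.29Fe0.71)2SiO4: molar mass 185.478 g/mol; 1×28.085 = 28.085 g → 15.14 wt%.
Difference = 20.27 − 15.14 = 5.13 percentage points.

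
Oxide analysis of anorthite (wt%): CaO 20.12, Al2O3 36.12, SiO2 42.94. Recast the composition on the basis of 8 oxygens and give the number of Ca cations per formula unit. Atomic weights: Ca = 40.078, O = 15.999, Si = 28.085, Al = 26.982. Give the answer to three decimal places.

20.12 wt% CaO ÷ 56.077 g/mol = 0.35879 mol, giving 0.35879 Ca and 0.35879 O.
36.12 wt% Al2O3 ÷ 101.961 g/mol = 0.35425 mol, giving 0.70850 Al and 1.06275 O.
42.94 wt% SiO2 ÷ 60.083 g/mol = 0.71468 mol, giving 0.71468 Si and 1.42936 O.
Oxygen sums to 2.85090; scaling by 8/2.85090 = 2.80613 puts the formula on 8 O.
Ca: 0.35879 × 2.80613 = 1.007 atoms per formula unit.

1.007 Ca apfu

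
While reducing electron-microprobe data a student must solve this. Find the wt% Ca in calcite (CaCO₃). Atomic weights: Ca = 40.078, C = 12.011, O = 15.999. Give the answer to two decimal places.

Molar mass of CaCO₃: 1·40.078 + 1·12.011 + 3·15.999 = 100.086 g/mol.
Mass of Ca per formula unit: 1 × 40.078 = 40.078 g.
Weight fraction Ca = 40.078 / 100.086 = 0.4004.

40.04 weight percent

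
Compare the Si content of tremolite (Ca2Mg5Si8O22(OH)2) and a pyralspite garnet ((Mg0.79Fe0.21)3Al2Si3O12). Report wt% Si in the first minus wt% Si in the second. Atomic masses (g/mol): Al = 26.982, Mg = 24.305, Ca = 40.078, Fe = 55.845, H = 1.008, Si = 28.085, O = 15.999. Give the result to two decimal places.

M(Ca2Mg5Si8O22(OH)2) = 812.353 g/mol, so wt% Si = 224.680/812.353 × 100 = 27.66%.
M((Mg0.79Fe0.21)3Al2Si3O12) = 422.992 g/mol, so wt% Si = 84.255/422.992 × 100 = 19.92%.
27.66 − 19.92 = 7.74 pp.

7.74 percentage points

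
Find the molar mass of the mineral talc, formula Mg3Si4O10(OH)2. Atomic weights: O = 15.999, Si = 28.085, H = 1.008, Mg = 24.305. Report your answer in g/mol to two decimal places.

The formula mass is the sum 3*24.305 + 4*28.085 + 12*15.999 + 2*1.008.

379.26 g/mol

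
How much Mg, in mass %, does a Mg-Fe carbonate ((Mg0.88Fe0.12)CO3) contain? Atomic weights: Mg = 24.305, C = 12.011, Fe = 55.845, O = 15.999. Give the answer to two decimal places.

Formula mass = 0.88*24.305 + 0.12*55.845 + 1*12.011 + 3*15.999 = 88.098 g/mol, of which 21.388 g is Mg.
So Mg makes up 21.388/88.098 = 0.2428 of the mass, i.e. 24.28%.

24.28 mass %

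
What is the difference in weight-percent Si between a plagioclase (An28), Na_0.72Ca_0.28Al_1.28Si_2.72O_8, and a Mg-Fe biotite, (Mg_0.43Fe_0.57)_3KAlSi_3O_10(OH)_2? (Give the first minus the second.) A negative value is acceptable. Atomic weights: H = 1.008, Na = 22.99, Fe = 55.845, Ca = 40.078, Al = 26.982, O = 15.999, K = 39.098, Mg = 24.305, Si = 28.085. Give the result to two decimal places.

10.76 percentage points

First mineral: 76.391 g Si in 266.695 g formula = 28.64 wt% Si.
Second mineral: 84.255 g Si in 471.187 g formula = 17.88 wt% Si.
28.64% − 17.88% gives a difference of 10.76 percentage points.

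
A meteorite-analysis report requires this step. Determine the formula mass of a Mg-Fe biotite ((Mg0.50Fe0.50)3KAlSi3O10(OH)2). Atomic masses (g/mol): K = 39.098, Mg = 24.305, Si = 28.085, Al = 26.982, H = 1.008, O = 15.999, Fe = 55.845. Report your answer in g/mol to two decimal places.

Mg: 1.50 × 24.305 = 36.4575
Fe: 1.50 × 55.845 = 83.7675
K: 1 × 39.098 = 39.0980
Al: 1 × 26.982 = 26.9820
Si: 3 × 28.085 = 84.2550
O: 12 × 15.999 = 191.9880
H: 2 × 1.008 = 2.0160
Summing the contributions gives the formula mass.

464.56 g/mol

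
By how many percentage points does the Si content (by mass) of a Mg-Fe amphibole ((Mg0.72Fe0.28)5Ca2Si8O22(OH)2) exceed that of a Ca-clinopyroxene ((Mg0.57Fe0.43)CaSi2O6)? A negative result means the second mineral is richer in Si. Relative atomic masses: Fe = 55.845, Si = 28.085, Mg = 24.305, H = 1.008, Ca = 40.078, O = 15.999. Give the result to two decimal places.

M((Mg0.72Fe0.28)5Ca2Si8O22(OH)2) = 856.509 g/mol, so wt% Si = 224.680/856.509 × 100 = 26.23%.
M((Mg0.57Fe0.43)CaSi2O6) = 230.109 g/mol, so wt% Si = 56.170/230.109 × 100 = 24.41%.
26.23 − 24.41 = 1.82 pp.

1.82 percentage points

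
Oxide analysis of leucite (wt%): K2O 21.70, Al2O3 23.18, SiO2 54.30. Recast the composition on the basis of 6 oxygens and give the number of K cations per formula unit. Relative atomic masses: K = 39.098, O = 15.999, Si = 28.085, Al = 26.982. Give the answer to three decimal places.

K2O (M=94.195): mol = 0.23037; K = 0.46074, O = 0.23037.
Al2O3 (M=101.961): mol = 0.22734; Al = 0.45468, O = 0.68202.
SiO2 (M=60.083): mol = 0.90375; Si = 0.90375, O = 1.80750.
ΣO = 2.71989; factor = 6/ΣO = 2.20597.
K apfu = 0.46074 × 2.20597 = 1.016.

1.016 K apfu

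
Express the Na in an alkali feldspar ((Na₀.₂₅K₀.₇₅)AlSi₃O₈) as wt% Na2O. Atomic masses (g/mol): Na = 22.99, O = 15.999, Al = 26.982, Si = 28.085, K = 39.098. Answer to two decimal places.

M((Na₀.₂₅K₀.₇₅)AlSi₃O₈) = 274.300 g/mol; M(Na2O) = 61.979 g/mol.
Moles Na2O per formula unit = 0.25 Na ÷ 2 = 0.1250.
Na2O fraction = (0.1250 × 61.979) / 274.300 = 7.747/274.300 = 0.0282.

2.82 wt%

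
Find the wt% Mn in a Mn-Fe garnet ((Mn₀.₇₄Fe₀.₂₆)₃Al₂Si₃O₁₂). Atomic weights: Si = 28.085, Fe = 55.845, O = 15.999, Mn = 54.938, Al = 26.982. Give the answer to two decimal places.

Molar mass of (Mn₀.₇₄Fe₀.₂₆)₃Al₂Si₃O₁₂: 2.22*54.938 + 0.78*55.845 + 2*26.982 + 3*28.085 + 12*15.999 = 495.728 g/mol.
Mass of Mn per formula unit: 2.22 × 54.938 = 121.962 g.
Weight fraction Mn = 121.962 / 495.728 = 0.2460.

24.60 weight percent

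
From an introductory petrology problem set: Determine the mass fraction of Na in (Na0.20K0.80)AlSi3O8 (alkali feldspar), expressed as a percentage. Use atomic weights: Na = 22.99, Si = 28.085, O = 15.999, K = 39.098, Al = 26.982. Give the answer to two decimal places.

1.67 wt%

M((Na0.20K0.80)AlSi3O8) = 275.105 g/mol.
Na contributes 0.20 × 22.99 = 4.598 g per mole.
4.598/275.105 = 0.0167 → 1.67%.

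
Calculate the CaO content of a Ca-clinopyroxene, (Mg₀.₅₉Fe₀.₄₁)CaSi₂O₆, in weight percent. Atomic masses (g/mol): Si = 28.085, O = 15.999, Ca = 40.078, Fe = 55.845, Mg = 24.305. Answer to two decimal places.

24.44 wt%

M((Mg₀.₅₉Fe₀.₄₁)CaSi₂O₆) = 229.478 g/mol; M(CaO) = 56.077 g/mol.
Moles CaO per formula unit = 1 Ca ÷ 1 = 1.0000.
CaO fraction = (1.0000 × 56.077) / 229.478 = 56.077/229.478 = 0.2444.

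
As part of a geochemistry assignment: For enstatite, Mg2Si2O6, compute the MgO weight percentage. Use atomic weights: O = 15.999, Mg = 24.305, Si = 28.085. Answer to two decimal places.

40.15 wt%

Formula mass = 200.774 g/mol.
2 Mg → 2.0000 mol MgO per formula unit; M(MgO) = 40.304, so MgO mass = 80.608 g.
80.608/200.774 × 100 = 40.15 wt%.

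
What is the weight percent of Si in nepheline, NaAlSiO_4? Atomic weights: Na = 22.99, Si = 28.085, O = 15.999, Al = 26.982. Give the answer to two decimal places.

Formula mass = 1×22.99 + 1×26.982 + 1×28.085 + 4×15.999 = 142.053 g/mol, of which 28.085 g is Si.
So Si makes up 28.085/142.053 = 0.1977 of the mass, i.e. 19.77%.

19.77 mass %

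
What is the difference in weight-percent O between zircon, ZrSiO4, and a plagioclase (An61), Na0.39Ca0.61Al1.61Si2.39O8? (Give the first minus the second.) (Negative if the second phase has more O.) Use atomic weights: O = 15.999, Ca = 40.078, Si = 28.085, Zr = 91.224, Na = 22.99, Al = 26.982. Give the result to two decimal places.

-12.15 percentage points

O in ZrSiO4: molar mass 183.305 g/mol; 4×15.999 = 63.996 g → 34.91 wt%.
O in Na0.39Ca0.61Al1.61Si2.39O8: molar mass 271.970 g/mol; 8×15.999 = 127.992 g → 47.06 wt%.
Difference = 34.91 − 47.06 = -12.15 percentage points.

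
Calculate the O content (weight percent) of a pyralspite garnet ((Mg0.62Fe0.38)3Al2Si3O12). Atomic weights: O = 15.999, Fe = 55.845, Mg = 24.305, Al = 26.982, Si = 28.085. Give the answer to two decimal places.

43.73 weight percent

M((Mg0.62Fe0.38)3Al2Si3O12) = 439.078 g/mol.
O contributes 12 × 15.999 = 191.988 g per mole.
191.988/439.078 = 0.4373 → 43.73%.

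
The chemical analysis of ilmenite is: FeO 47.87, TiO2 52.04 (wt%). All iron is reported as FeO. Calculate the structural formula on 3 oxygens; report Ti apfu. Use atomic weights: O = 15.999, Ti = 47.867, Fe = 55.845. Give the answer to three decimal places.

FeO: 47.87/71.844 = 0.66630 mol → 0.66630 mol Fe, 0.66630 mol O.
TiO2: 52.04/79.865 = 0.65160 mol → 0.65160 mol Ti, 1.30320 mol O.
Total oxygen = 1.96950 mol. Normalization factor = 3/1.96950 = 1.52323.
Ti per 3 O = 0.65160 × 1.52323 = 0.993.

0.993 Ti apfu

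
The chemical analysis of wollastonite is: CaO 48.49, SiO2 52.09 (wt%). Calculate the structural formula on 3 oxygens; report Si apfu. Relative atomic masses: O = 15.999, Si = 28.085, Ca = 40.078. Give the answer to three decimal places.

48.49 wt% CaO ÷ 56.077 g/mol = 0.86470 mol, giving 0.86470 Ca and 0.86470 O.
52.09 wt% SiO2 ÷ 60.083 g/mol = 0.86697 mol, giving 0.86697 Si and 1.73394 O.
Oxygen sums to 2.59864; scaling by 3/2.59864 = 1.15445 puts the formula on 3 O.
Si: 0.86697 × 1.15445 = 1.001 atoms per formula unit.

1.001 Si apfu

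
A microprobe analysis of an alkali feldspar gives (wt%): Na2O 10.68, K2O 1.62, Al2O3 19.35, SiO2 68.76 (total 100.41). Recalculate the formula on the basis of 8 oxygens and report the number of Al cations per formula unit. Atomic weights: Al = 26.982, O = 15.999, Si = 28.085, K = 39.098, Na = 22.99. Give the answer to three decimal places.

Na2O: 10.68/61.979 = 0.17232 mol → 0.34464 mol Na, 0.17232 mol O.
K2O: 1.62/94.195 = 0.01720 mol → 0.03440 mol K, 0.01720 mol O.
Al2O3: 19.35/101.961 = 0.18978 mol → 0.37956 mol Al, 0.56934 mol O.
SiO2: 68.76/60.083 = 1.14442 mol → 1.14442 mol Si, 2.28884 mol O.
Total oxygen = 3.04770 mol. Normalization factor = 8/3.04770 = 2.62493.
Al per 8 O = 0.37956 × 2.62493 = 0.996.

0.996 Al apfu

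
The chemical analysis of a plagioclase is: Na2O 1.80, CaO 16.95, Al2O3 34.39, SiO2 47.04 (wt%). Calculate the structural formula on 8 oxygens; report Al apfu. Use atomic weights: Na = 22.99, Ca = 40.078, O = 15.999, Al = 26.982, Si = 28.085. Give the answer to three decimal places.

1.855 Al apfu

1.80 wt% Na2O ÷ 61.979 g/mol = 0.02904 mol, giving 0.05808 Na and 0.02904 O.
16.95 wt% CaO ÷ 56.077 g/mol = 0.30226 mol, giving 0.30226 Ca and 0.30226 O.
34.39 wt% Al2O3 ÷ 101.961 g/mol = 0.33729 mol, giving 0.67458 Al and 1.01187 O.
47.04 wt% SiO2 ÷ 60.083 g/mol = 0.78292 mol, giving 0.78292 Si and 1.56584 O.
Oxygen sums to 2.90901; scaling by 8/2.90901 = 2.75008 puts the formula on 8 O.
Al: 0.67458 × 2.75008 = 1.855 atoms per formula unit.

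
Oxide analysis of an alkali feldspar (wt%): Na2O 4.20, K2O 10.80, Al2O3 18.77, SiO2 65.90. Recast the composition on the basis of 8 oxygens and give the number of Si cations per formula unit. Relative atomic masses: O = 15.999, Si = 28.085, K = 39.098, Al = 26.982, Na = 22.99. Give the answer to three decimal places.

Na2O: 4.20/61.979 = 0.06776 mol → 0.13552 mol Na, 0.06776 mol O.
K2O: 10.80/94.195 = 0.11466 mol → 0.22932 mol K, 0.11466 mol O.
Al2O3: 18.77/101.961 = 0.18409 mol → 0.36818 mol Al, 0.55227 mol O.
SiO2: 65.90/60.083 = 1.09682 mol → 1.09682 mol Si, 2.19364 mol O.
Total oxygen = 2.92833 mol. Normalization factor = 8/2.92833 = 2.73193.
Si per 8 O = 1.09682 × 2.73193 = 2.996.

2.996 Si apfu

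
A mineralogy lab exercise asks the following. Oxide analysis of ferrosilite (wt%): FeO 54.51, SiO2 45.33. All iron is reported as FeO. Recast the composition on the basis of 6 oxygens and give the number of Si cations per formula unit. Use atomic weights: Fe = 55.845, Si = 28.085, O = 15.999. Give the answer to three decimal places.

1.996 Si apfu

FeO: 54.51/71.844 = 0.75873 mol → 0.75873 mol Fe, 0.75873 mol O.
SiO2: 45.33/60.083 = 0.75446 mol → 0.75446 mol Si, 1.50892 mol O.
Total oxygen = 2.26765 mol. Normalization factor = 6/2.26765 = 2.64591.
Si per 6 O = 0.75446 × 2.64591 = 1.996.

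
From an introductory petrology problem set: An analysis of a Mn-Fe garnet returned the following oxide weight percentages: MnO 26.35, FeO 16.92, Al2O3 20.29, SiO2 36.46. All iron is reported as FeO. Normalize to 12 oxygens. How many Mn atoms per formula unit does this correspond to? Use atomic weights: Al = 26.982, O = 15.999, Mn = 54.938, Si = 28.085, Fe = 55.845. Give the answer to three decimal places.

26.35 wt% MnO ÷ 70.937 g/mol = 0.37146 mol, giving 0.37146 Mn and 0.37146 O.
16.92 wt% FeO ÷ 71.844 g/mol = 0.23551 mol, giving 0.23551 Fe and 0.23551 O.
20.29 wt% Al2O3 ÷ 101.961 g/mol = 0.19900 mol, giving 0.39800 Al and 0.59700 O.
36.46 wt% SiO2 ÷ 60.083 g/mol = 0.60683 mol, giving 0.60683 Si and 1.21366 O.
Oxygen sums to 2.41763; scaling by 12/2.41763 = 4.96354 puts the formula on 12 O.
Mn: 0.37146 × 4.96354 = 1.844 atoms per formula unit.

1.844 Mn apfu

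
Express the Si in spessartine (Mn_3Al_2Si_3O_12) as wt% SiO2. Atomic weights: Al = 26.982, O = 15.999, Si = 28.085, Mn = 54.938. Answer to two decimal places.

36.41 wt%

Formula mass = 495.021 g/mol.
3 Si → 3.0000 mol SiO2 per formula unit; M(SiO2) = 60.083, so SiO2 mass = 180.249 g.
180.249/495.021 × 100 = 36.41 wt%.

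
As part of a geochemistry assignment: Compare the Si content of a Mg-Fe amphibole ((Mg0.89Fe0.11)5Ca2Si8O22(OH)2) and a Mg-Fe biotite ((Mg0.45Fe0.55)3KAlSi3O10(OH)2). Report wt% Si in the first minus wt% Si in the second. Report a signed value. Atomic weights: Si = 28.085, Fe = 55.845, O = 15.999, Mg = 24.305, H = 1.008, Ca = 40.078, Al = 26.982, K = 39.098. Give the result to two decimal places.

First mineral: 224.680 g Si in 829.700 g formula = 27.08 wt% Si.
Second mineral: 84.255 g Si in 469.295 g formula = 17.95 wt% Si.
27.08% − 17.95% gives a difference of 9.13 percentage points.

9.13 percentage points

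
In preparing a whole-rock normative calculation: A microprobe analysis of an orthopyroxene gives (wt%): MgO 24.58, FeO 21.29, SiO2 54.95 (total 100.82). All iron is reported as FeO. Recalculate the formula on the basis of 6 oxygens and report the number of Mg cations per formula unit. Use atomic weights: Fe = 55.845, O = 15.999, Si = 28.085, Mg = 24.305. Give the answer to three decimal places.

MgO (M=40.304): mol = 0.60987; Mg = 0.60987, O = 0.60987.
FeO (M=71.844): mol = 0.29634; Fe = 0.29634, O = 0.29634.
SiO2 (M=60.083): mol = 0.91457; Si = 0.91457, O = 1.82914.
ΣO = 2.73535; factor = 6/ΣO = 2.19350.
Mg apfu = 0.60987 × 2.19350 = 1.338.

1.338 Mg apfu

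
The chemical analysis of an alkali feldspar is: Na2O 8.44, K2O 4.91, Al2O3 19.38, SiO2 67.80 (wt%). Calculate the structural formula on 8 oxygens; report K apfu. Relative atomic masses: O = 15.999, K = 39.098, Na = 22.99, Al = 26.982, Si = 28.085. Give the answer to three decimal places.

0.277 K apfu

Na2O: 8.44/61.979 = 0.13618 mol → 0.27236 mol Na, 0.13618 mol O.
K2O: 4.91/94.195 = 0.05213 mol → 0.10426 mol K, 0.05213 mol O.
Al2O3: 19.38/101.961 = 0.19007 mol → 0.38014 mol Al, 0.57021 mol O.
SiO2: 67.80/60.083 = 1.12844 mol → 1.12844 mol Si, 2.25688 mol O.
Total oxygen = 3.01540 mol. Normalization factor = 8/3.01540 = 2.65305.
K per 8 O = 0.10426 × 2.65305 = 0.277.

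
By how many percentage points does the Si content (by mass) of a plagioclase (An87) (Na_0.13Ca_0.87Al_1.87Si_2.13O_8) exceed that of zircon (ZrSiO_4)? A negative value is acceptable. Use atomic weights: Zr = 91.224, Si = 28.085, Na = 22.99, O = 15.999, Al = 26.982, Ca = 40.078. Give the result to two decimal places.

6.34 percentage points

M(Na_0.13Ca_0.87Al_1.87Si_2.13O_8) = 276.126 g/mol, so wt% Si = 59.821/276.126 × 100 = 21.66%.
M(ZrSiO_4) = 183.305 g/mol, so wt% Si = 28.085/183.305 × 100 = 15.32%.
21.66 − 15.32 = 6.34 pp.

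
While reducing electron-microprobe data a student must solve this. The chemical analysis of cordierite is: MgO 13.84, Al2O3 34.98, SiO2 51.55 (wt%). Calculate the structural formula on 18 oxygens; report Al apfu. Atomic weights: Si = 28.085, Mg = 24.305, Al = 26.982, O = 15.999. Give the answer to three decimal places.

13.84 wt% MgO ÷ 40.304 g/mol = 0.34339 mol, giving 0.34339 Mg and 0.34339 O.
34.98 wt% Al2O3 ÷ 101.961 g/mol = 0.34307 mol, giving 0.68614 Al and 1.02921 O.
51.55 wt% SiO2 ÷ 60.083 g/mol = 0.85798 mol, giving 0.85798 Si and 1.71596 O.
Oxygen sums to 3.08856; scaling by 18/3.08856 = 5.82796 puts the formula on 18 O.
Al: 0.68614 × 5.82796 = 3.999 atoms per formula unit.

3.999 Al apfu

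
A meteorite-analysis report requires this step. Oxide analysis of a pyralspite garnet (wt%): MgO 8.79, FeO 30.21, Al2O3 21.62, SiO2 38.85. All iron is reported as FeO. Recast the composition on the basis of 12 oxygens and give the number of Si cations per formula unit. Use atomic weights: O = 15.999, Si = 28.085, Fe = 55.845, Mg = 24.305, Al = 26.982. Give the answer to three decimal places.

MgO: 8.79/40.304 = 0.21809 mol → 0.21809 mol Mg, 0.21809 mol O.
FeO: 30.21/71.844 = 0.42049 mol → 0.42049 mol Fe, 0.42049 mol O.
Al2O3: 21.62/101.961 = 0.21204 mol → 0.42408 mol Al, 0.63612 mol O.
SiO2: 38.85/60.083 = 0.64661 mol → 0.64661 mol Si, 1.29322 mol O.
Total oxygen = 2.56792 mol. Normalization factor = 12/2.56792 = 4.67304.
Si per 12 O = 0.64661 × 4.67304 = 3.022.

3.022 Si apfu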